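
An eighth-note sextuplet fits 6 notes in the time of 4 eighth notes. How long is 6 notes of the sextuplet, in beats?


Sextuplet: 6 notes occupy the space of 4 eighth notes
Space = 4 × 1/2 = 2 beats
Each sextuplet note = 2 / 6 = 1/3 beats
6 notes = 6 × 1/3 = 2
= 2 beats


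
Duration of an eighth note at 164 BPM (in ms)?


Working:
One quarter-note beat = 60000 / BPM = 60000 / 164 ms
Eighth note = 1/2 × quarter note
Duration = 1/2 × 60000 / 164 = 30000 / 164
= 182.9 ms


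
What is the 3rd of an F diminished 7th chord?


Reasoning:
Diminished 7th chord = root + minor 3rd + diminished 5th + diminished 7th
Seventh chords stack in thirds, so the letter names are F-A-C-E
Root: F
Minor 3rd above F: Ab
Diminished 5th above F: Cb
Diminished 7th above F: Ebb
The 3rd = Ab


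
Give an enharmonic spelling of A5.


Step by step:
Enharmonic notes sound the same pitch but are spelled with different letter names
A and G## name the same pitch class
= G##5


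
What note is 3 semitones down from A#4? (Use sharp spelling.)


Reasoning:
A#4: chromatic position 10 in octave 4 → absolute = 4×12 + 10 = 58
Transpose down 3: 58 - 3 = 55
55 = 4×12 + 7 → G in octave 4
Result = G4


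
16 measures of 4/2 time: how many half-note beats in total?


Step by step:
Time signature 4/2: the bottom number 2 means the half note gets one count
The top number 4 means 4 half-note beats per measure
Total = 4 × 16 measures
= 64 half-note beats


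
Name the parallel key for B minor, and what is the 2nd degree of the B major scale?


Reasoning:
Parallel keys share the same tonic but differ in mode
B minor → parallel is B major
B major scale: B C# D# E F# G# A#
= B major; 2nd degree = C#


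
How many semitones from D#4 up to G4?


Step by step:
Absolute semitone position = octave×12 + chromatic position
D#4: 4×12 + 3 = 51
G4: 4×12 + 7 = 55
Difference = 55 - 51 = 4
= 4 semitones


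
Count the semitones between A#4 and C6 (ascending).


Let's work it out.
Absolute semitone position = octave×12 + chromatic position
A#4: 4×12 + 10 = 58
C6: 6×12 + 0 = 72
Difference = 72 - 58 = 14
= 14 semitones


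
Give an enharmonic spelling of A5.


Reasoning:
Enharmonic notes sound the same pitch but are spelled with different letter names
A and G## name the same pitch class
= G##5


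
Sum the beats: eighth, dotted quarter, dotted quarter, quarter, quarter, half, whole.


Step by step:
Beat values:
  eighth = 0.5 beats
  dotted quarter = 1.5 beats
  dotted quarter = 1.5 beats
  quarter = 1 beat
  quarter = 1 beat
  half = 2 beats
  whole = 4 beats
Sum = 0.5 + 1.5 + 1.5 + 1 + 1 + 2 + 4
= 11.5 beats


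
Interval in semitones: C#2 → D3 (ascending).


Working:
Absolute semitone position = octave×12 + chromatic position
C#2: 2×12 + 1 = 25
D3: 3×12 + 2 = 38
Difference = 38 - 25 = 13
= 13 semitones


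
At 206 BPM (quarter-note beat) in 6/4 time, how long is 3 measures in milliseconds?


Solution.
Quarter-note beat duration = 60000 / 206 ms
Beats per measure (6/4) = 6
One measure = 6 × 60000 / 206 = 360000 / 206 ms
3 measures = 3 × 360000 / 206 = 1080000 / 206
= 5242.7 ms


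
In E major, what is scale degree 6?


Step by step:
Major scale pattern: W-W-H-W-W-W-H (2-2-1-2-2-2-1 semitones)
Starting from E:
  E + 2 semitones → F#
  F# + 2 semitones → G#
  G# + 1 semitone → A
  A + 2 semitones → B
  B + 2 semitones → C#
  C# + 2 semitones → D#
  D# + 1 semitone → E
Scale: E F# G# A B C# D#
Degree 6 = C#


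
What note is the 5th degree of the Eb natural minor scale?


Working:
Natural minor scale pattern: W-H-W-W-H-W-W (2-1-2-2-1-2-2 semitones)
Starting from Eb:
  Eb + 2 semitones → F
  F + 1 semitone → Gb
  Gb + 2 semitones → Ab
  Ab + 2 semitones → Bb
  Bb + 1 semitone → Cb
  Cb + 2 semitones → Db
  Db + 2 semitones → Eb
Scale: Eb F Gb Ab Bb Cb Db
Degree 5 = Bb


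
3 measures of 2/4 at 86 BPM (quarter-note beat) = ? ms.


Working:
Quarter-note beat duration = 60000 / 86 ms
Beats per measure (2/4) = 2
One measure = 2 × 60000 / 86 = 120000 / 86 ms
3 measures = 3 × 120000 / 86 = 360000 / 86
= 4186.0 ms


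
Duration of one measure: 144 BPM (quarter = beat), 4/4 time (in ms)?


Quarter-note beat duration = 60000 / 144 ms
Beats per measure (4/4) = 4
One measure = 4 × 60000 / 144 = 240000 / 144 ms
= 1666.7 ms


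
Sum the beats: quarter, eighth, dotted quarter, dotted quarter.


Beat values:
  quarter = 1 beat
  eighth = 0.5 beats
  dotted quarter = 1.5 beats
  dotted quarter = 1.5 beats
Sum = 1 + 0.5 + 1.5 + 1.5
= 4.5 beats


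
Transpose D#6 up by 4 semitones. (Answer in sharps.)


D#6: chromatic position 3 in octave 6 → absolute = 6×12 + 3 = 75
Transpose up 4: 75 + 4 = 79
79 = 6×12 + 7 → G in octave 6
Result = G6


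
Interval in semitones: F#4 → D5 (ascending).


Solution.
Absolute semitone position = octave×12 + chromatic position
F#4: 4×12 + 6 = 54
D5: 5×12 + 2 = 62
Difference = 62 - 54 = 8
= 8 semitones


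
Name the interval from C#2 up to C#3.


Solution.
Letter names: C → C spans 8 letter names → an octave
Semitones: C#2 → C#3 = 12 half-steps
An octave of 12 semitones is a perfect octave
= perfect octave


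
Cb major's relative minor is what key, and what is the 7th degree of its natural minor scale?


Reasoning:
The relative minor shares the major's key signature and starts on its 6th degree
6th degree = a major 6th above the tonic; a major 6th above Cb is Ab
→ relative minor of Cb major is Ab minor
Ab natural minor scale: Ab Bb Cb Db Eb Fb Gb
= Ab minor; 7th degree = Gb


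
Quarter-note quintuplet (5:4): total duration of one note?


Working:
Quintuplet: 5 notes occupy the space of 4 quarter notes
Space = 4 × 1 = 4 beats
Each quintuplet note = 4 / 5 = 4/5 beats
= 4/5 beats


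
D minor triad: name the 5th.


Working:
Minor triad = root + minor 3rd (3 semitones) + perfect 5th (7 semitones)
A triad on D stacks thirds, so the chord tones use letter names D-F-A
Root: D
Minor 3rd above D: F
Perfect 5th above D: A
The 5th = A


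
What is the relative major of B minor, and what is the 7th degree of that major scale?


Let's work it out.
The relative major shares the key signature and is a minor 3rd above the minor tonic
A minor 3rd above B is D
→ relative major of B minor is D major
D major scale: D E F# G A B C#
= D major; 7th degree = C#


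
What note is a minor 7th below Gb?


Let's work it out.
A 7th spans 7 letter names, so from G we land on A
A minor 7th = 10 semitones below Gb
Spell A at that pitch: Ab
= Ab


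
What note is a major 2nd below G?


Let's work it out.
A 2nd spans 2 letter names, so from G we land on F
A major 2nd = 2 semitones below G
Spell F at that pitch: F
= F


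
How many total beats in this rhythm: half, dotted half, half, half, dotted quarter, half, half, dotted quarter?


Working:
Beat values:
  half = 2 beats
  dotted half = 3 beats
  half = 2 beats
  half = 2 beats
  dotted quarter = 1.5 beats
  half = 2 beats
  half = 2 beats
  dotted quarter = 1.5 beats
Sum = 2 + 3 + 2 + 2 + 1.5 + 2 + 2 + 1.5
= 16 beats


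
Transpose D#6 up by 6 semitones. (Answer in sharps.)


Working:
D#6: chromatic position 3 in octave 6 → absolute = 6×12 + 3 = 75
Transpose up 6: 75 + 6 = 81
81 = 6×12 + 9 → A in octave 6
Result = A6


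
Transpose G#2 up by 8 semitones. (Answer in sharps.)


G#2: chromatic position 8 in octave 2 → absolute = 2×12 + 8 = 32
Transpose up 8: 32 + 8 = 40
40 = 3×12 + 4 → E in octave 3
Result = E3


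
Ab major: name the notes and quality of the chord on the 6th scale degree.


Let's work it out.
Ab major scale: Ab Bb C Db Eb F G
Diatonic triad on degree 6 stacks scale notes 6, 1, 3: F Ab C
F→Ab = 3 semitones; F→C = 7 semitones → minor triad
= F Ab C (minor)


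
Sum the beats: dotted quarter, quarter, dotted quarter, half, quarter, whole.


Reasoning:
Beat values:
  dotted quarter = 1.5 beats
  quarter = 1 beat
  dotted quarter = 1.5 beats
  half = 2 beats
  quarter = 1 beat
  whole = 4 beats
Sum = 1.5 + 1 + 1.5 + 2 + 1 + 4
= 11 beats


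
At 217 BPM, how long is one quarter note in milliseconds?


One quarter-note beat = 60000 / BPM = 60000 / 217 ms
Duration = 60000 / 217
= 276.5 ms


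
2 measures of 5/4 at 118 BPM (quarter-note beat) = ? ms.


Step by step:
Quarter-note beat duration = 60000 / 118 ms
Beats per measure (5/4) = 5
One measure = 5 × 60000 / 118 = 300000 / 118 ms
2 measures = 2 × 300000 / 118 = 600000 / 118
= 5084.7 ms


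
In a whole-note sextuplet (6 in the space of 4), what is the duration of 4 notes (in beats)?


Let's work it out.
Sextuplet: 6 notes occupy the space of 4 whole notes
Space = 4 × 4 = 16 beats
Each sextuplet note = 16 / 6 = 8/3 beats
4 notes = 4 × 8/3 = 32/3
= 32/3 beats


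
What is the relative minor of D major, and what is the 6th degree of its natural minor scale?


Reasoning:
The relative minor shares the major's key signature and starts on its 6th degree
6th degree = a major 6th above the tonic; a major 6th above D is B
→ relative minor of D major is B minor
B natural minor scale: B C# D E F# G A
= B minor; 6th degree = G


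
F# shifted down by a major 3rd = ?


Step by step:
major 3rd: 3 letter names, 4 semitones
Letter: F - 2 → D
Pitch: F# - 4 semitones, spelled as a D → D
= D


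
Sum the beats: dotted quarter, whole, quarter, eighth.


Working:
Beat values:
  dotted quarter = 1.5 beats
  whole = 4 beats
  quarter = 1 beat
  eighth = 0.5 beats
Sum = 1.5 + 4 + 1 + 0.5
= 7 beats


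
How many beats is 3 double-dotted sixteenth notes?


Base sixteenth note = 1/4 beats
Dot 1 adds half the previous value: +1/8
Dot 2 adds half the previous value: +1/16
One double-dotted sixteenth = 1/4 + 1/8 + 1/16 = 7/16
3 of them = 3 × 7/16 = 21/16
= 21/16 beats


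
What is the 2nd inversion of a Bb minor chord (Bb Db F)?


Root position: Bb Db F
2nd inversion: move root and 3rd up an octave
Bass note: F
Notes (bottom to top) = F Bb Db


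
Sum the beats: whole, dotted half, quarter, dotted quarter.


Step by step:
Beat values:
  whole = 4 beats
  dotted half = 3 beats
  quarter = 1 beat
  dotted quarter = 1.5 beats
Sum = 4 + 3 + 1 + 1.5
= 9.5 beats


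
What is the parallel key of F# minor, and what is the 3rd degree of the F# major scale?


Reasoning:
Parallel keys share the same tonic but differ in mode
F# minor → parallel is F# major
F# major scale: F# G# A# B C# D# E#
= F# major; 3rd degree = A#


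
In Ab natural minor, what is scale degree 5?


Step by step:
Natural minor scale pattern: W-H-W-W-H-W-W (2-1-2-2-1-2-2 semitones)
Starting from Ab:
  Ab + 2 semitones → Bb
  Bb + 1 semitone → Cb
  Cb + 2 semitones → Db
  Db + 2 semitones → Eb
  Eb + 1 semitone → Fb
  Fb + 2 semitones → Gb
  Gb + 2 semitones → Ab
Scale: Ab Bb Cb Db Eb Fb Gb
Degree 5 = Eb


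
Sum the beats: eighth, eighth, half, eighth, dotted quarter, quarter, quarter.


Beat values:
  eighth = 0.5 beats
  eighth = 0.5 beats
  half = 2 beats
  eighth = 0.5 beats
  dotted quarter = 1.5 beats
  quarter = 1 beat
  quarter = 1 beat
Sum = 0.5 + 0.5 + 2 + 0.5 + 1.5 + 1 + 1
= 7 beats


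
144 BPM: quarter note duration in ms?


Step by step:
One quarter-note beat = 60000 / BPM = 60000 / 144 ms
Duration = 60000 / 144
= 416.7 ms


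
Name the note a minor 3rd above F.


Reasoning:
A 3rd spans 3 letter names, so from F we land on A
A minor 3rd = 3 semitones above F
Spell A at that pitch: Ab
= Ab


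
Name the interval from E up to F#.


Working:
Letter names: E → F spans 2 letter names → a 2nd
Semitones: E → F# = 2 half-steps
A 2nd of 2 semitones is a major 2nd
= major 2nd


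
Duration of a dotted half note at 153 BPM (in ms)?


Solution.
One quarter-note beat = 60000 / BPM = 60000 / 153 ms
Dotted half note = 3 × quarter note
Duration = 3 × 60000 / 153 = 180000 / 153
= 1176.5 ms


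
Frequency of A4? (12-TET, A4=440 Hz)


Working:
f = 440 × 2^(n/12) where n = semitones from A4
A4: 0 semitones from A4
f = 440 × 2^(0/12)
f = 440.00 Hz


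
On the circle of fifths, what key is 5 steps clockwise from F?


Each clockwise step on the circle of fifths moves up a perfect 5th
From F: F → C → G → D → A → E
= E


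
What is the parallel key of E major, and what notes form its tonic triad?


Let's work it out.
Parallel keys share the same tonic but differ in mode
E major → parallel is E minor
Tonic triad of E minor = E G B
= E minor; triad = E G B


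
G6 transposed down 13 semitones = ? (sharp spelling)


Reasoning:
G6: chromatic position 7 in octave 6 → absolute = 6×12 + 7 = 79
Transpose down 13: 79 - 13 = 66
66 = 5×12 + 6 → F# in octave 5
Result = F#5


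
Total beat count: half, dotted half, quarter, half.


Beat values:
  half = 2 beats
  dotted half = 3 beats
  quarter = 1 beat
  half = 2 beats
Sum = 2 + 3 + 1 + 2
= 8 beats


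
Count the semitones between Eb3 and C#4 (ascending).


Step by step:
Absolute semitone position = octave×12 + chromatic position
Eb3: 3×12 + 3 = 39
C#4: 4×12 + 1 = 49
Difference = 49 - 39 = 10
= 10 semitones


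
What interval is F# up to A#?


Let's work it out.
Letter names: F → A spans 3 letter names → a 3rd
Semitones: F# → A# = 4 half-steps
A 3rd of 4 semitones is a major 3rd
= major 3rd


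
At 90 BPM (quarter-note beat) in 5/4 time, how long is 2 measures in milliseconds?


Quarter-note beat duration = 60000 / 90 ms
Beats per measure (5/4) = 5
One measure = 5 × 60000 / 90 = 300000 / 90 ms
2 measures = 2 × 300000 / 90 = 600000 / 90
= 6666.7 ms


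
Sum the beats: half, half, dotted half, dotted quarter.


Step by step:
Beat values:
  half = 2 beats
  half = 2 beats
  dotted half = 3 beats
  dotted quarter = 1.5 beats
Sum = 2 + 2 + 3 + 1.5
= 8.5 beats


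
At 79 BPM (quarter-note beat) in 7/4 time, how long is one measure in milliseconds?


Solution.
Quarter-note beat duration = 60000 / 79 ms
Beats per measure (7/4) = 7
One measure = 7 × 60000 / 79 = 420000 / 79 ms
= 5316.5 ms


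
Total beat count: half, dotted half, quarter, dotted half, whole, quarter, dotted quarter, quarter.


Reasoning:
Beat values:
  half = 2 beats
  dotted half = 3 beats
  quarter = 1 beat
  dotted half = 3 beats
  whole = 4 beats
  quarter = 1 beat
  dotted quarter = 1.5 beats
  quarter = 1 beat
Sum = 2 + 3 + 1 + 3 + 4 + 1 + 1.5 + 1
= 16.5 beats


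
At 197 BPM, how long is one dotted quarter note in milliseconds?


Let's work it out.
One quarter-note beat = 60000 / BPM = 60000 / 197 ms
Dotted quarter note = 3/2 × quarter note
Duration = 3/2 × 60000 / 197 = 90000 / 197
= 456.9 ms


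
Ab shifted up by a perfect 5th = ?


Solution.
perfect 5th: 5 letter names, 7 semitones
Letter: A + 4 → E
Pitch: Ab + 7 semitones, spelled as an E → Eb
= Eb


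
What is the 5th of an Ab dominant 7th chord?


Working:
Dominant 7th chord = root + major 3rd + perfect 5th + minor 7th
Seventh chords stack in thirds, so the letter names are A-C-E-G
Root: Ab
Major 3rd above Ab: C
Perfect 5th above Ab: Eb
Minor 7th above Ab: Gb
The 5th = Eb


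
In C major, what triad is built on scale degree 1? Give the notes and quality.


C major scale: C D E F G A B
Diatonic triad on degree 1 stacks scale notes 1, 3, 5: C E G
C→E = 4 semitones; C→G = 7 semitones → major triad
= C E G (major)


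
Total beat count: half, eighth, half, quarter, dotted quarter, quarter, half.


Step by step:
Beat values:
  half = 2 beats
  eighth = 0.5 beats
  half = 2 beats
  quarter = 1 beat
  dotted quarter = 1.5 beats
  quarter = 1 beat
  half = 2 beats
Sum = 2 + 0.5 + 2 + 1 + 1.5 + 1 + 2
= 10 beats


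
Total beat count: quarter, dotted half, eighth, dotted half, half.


Working:
Beat values:
  quarter = 1 beat
  dotted half = 3 beats
  eighth = 0.5 beats
  dotted half = 3 beats
  half = 2 beats
Sum = 1 + 3 + 0.5 + 3 + 2
= 9.5 beats


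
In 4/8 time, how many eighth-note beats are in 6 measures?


Working:
Time signature 4/8: the bottom number 8 means the eighth note gets one count
The top number 4 means 4 eighth-note beats per measure
Total = 4 × 6 measures
= 24 eighth-note beats


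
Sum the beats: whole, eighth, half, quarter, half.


Beat values:
  whole = 4 beats
  eighth = 0.5 beats
  half = 2 beats
  quarter = 1 beat
  half = 2 beats
Sum = 4 + 0.5 + 2 + 1 + 2
= 9.5 beats


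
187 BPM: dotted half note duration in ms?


Working:
One quarter-note beat = 60000 / BPM = 60000 / 187 ms
Dotted half note = 3 × quarter note
Duration = 3 × 60000 / 187 = 180000 / 187
= 962.6 ms


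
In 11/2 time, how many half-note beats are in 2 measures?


Step by step:
Time signature 11/2: the bottom number 2 means the half note gets one count
The top number 11 means 11 half-note beats per measure
Total = 11 × 2 measures
= 22 half-note beats


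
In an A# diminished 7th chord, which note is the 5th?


Diminished 7th chord = root + minor 3rd + diminished 5th + diminished 7th
Seventh chords stack in thirds, so the letter names are A-C-E-G
Root: A#
Minor 3rd above A#: C#
Diminished 5th above A#: E
Diminished 7th above A#: G
The 5th = E


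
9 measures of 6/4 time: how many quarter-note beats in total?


Solution.
Time signature 6/4: the bottom number 4 means the quarter note gets one count
The top number 6 means 6 quarter-note beats per measure
Total = 6 × 9 measures
= 54 quarter-note beats


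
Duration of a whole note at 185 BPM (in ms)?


Working:
One quarter-note beat = 60000 / BPM = 60000 / 185 ms
Whole note = 4 × quarter note
Duration = 4 × 60000 / 185 = 240000 / 185
= 1297.3 ms


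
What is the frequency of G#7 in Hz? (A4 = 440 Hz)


Solution.
f = 440 × 2^(n/12) where n = semitones from A4
G#7: 35 semitones from A4
f = 440 × 2^(35/12)
f = 3322.44 Hz


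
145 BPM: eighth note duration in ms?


Solution.
One quarter-note beat = 60000 / BPM = 60000 / 145 ms
Eighth note = 1/2 × quarter note
Duration = 1/2 × 60000 / 145 = 30000 / 145
= 206.9 ms


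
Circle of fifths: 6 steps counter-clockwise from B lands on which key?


Solution.
Each counter-clockwise step moves down a perfect 5th (= up a perfect 4th)
From B: B → E → A → D → G → C → F
= F


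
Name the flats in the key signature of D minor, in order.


Let's work it out.
Flat minor keys: A(0), D(1), G(2), C(3), F(4), Bb(5), Eb(6), Ab(7)
D minor has 1 flat
Order of flats: Bb Eb Ab Db Gb Cb Fb → first 1: Bb
= Bb


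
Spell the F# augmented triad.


Augmented triad = root + major 3rd (4 semitones) + augmented 5th (8 semitones)
A triad on F# stacks thirds, so the chord tones use letter names F-A-C
Root: F#
Major 3rd above F#: A#
Augmented 5th above F#: C##
Chord = F# A# C##


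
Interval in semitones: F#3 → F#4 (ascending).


Reasoning:
Absolute semitone position = octave×12 + chromatic position
F#3: 3×12 + 6 = 42
F#4: 4×12 + 6 = 54
Difference = 54 - 42 = 12
= 12 semitones


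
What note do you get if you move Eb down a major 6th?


Solution.
major 6th: 6 letter names, 9 semitones
Letter: E - 5 → G
Pitch: Eb - 9 semitones, spelled as a G → Gb
= Gb


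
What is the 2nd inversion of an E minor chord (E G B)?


Working:
Root position: E G B
2nd inversion: move root and 3rd up an octave
Bass note: B
Notes (bottom to top) = B E G


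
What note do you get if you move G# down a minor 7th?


minor 7th: 7 letter names, 10 semitones
Letter: G - 6 → A
Pitch: G# - 10 semitones, spelled as an A → A#
= A#


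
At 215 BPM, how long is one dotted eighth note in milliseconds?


One quarter-note beat = 60000 / BPM = 60000 / 215 ms
Dotted eighth note = 3/4 × quarter note
Duration = 3/4 × 60000 / 215 = 45000 / 215
= 209.3 ms


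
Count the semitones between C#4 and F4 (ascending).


Reasoning:
Absolute semitone position = octave×12 + chromatic position
C#4: 4×12 + 1 = 49
F4: 4×12 + 5 = 53
Difference = 53 - 49 = 4
= 4 semitones


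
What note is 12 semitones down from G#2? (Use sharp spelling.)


Reasoning:
G#2: chromatic position 8 in octave 2 → absolute = 2×12 + 8 = 32
Transpose down 12: 32 - 12 = 20
20 = 1×12 + 8 → G# in octave 1
Result = G#1


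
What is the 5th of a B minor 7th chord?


Step by step:
Minor 7th chord = root + minor 3rd + perfect 5th + minor 7th
Seventh chords stack in thirds, so the letter names are B-D-F-A
Root: B
Minor 3rd above B: D
Perfect 5th above B: F#
Minor 7th above B: A
The 5th = F#


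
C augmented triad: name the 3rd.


Augmented triad = root + major 3rd (4 semitones) + augmented 5th (8 semitones)
A triad on C stacks thirds, so the chord tones use letter names C-E-G
Root: C
Major 3rd above C: E
Augmented 5th above C: G#
The 3rd = E


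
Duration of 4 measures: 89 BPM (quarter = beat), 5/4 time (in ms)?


Step by step:
Quarter-note beat duration = 60000 / 89 ms
Beats per measure (5/4) = 5
One measure = 5 × 60000 / 89 = 300000 / 89 ms
4 measures = 4 × 300000 / 89 = 1200000 / 89
= 13483.1 ms


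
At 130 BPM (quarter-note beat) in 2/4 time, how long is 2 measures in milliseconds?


Reasoning:
Quarter-note beat duration = 60000 / 130 ms
Beats per measure (2/4) = 2
One measure = 2 × 60000 / 130 = 120000 / 130 ms
2 measures = 2 × 120000 / 130 = 240000 / 130
= 1846.2 ms


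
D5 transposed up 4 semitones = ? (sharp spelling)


Let's work it out.
D5: chromatic position 2 in octave 5 → absolute = 5×12 + 2 = 62
Transpose up 4: 62 + 4 = 66
66 = 5×12 + 6 → F# in octave 5
Result = F#5


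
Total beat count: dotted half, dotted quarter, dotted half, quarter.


Working:
Beat values:
  dotted half = 3 beats
  dotted quarter = 1.5 beats
  dotted half = 3 beats
  quarter = 1 beat
Sum = 3 + 1.5 + 3 + 1
= 8.5 beats


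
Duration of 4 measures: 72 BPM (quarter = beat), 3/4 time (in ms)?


Solution.
Quarter-note beat duration = 60000 / 72 ms
Beats per measure (3/4) = 3
One measure = 3 × 60000 / 72 = 180000 / 72 ms
4 measures = 4 × 180000 / 72 = 720000 / 72
= 10000.0 ms


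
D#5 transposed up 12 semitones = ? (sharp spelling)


Working:
D#5: chromatic position 3 in octave 5 → absolute = 5×12 + 3 = 63
Transpose up 12: 63 + 12 = 75
75 = 6×12 + 3 → D# in octave 6
Result = D#6


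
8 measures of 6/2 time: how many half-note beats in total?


Step by step:
Time signature 6/2: the bottom number 2 means the half note gets one count
The top number 6 means 6 half-note beats per measure
Total = 6 × 8 measures
= 48 half-note beats


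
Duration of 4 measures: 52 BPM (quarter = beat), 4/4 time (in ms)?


Let's work it out.
Quarter-note beat duration = 60000 / 52 ms
Beats per measure (4/4) = 4
One measure = 4 × 60000 / 52 = 240000 / 52 ms
4 measures = 4 × 240000 / 52 = 960000 / 52
= 18461.5 ms


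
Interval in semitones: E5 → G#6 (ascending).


Let's work it out.
Absolute semitone position = octave×12 + chromatic position
E5: 5×12 + 4 = 64
G#6: 6×12 + 8 = 80
Difference = 80 - 64 = 16
= 16 semitones


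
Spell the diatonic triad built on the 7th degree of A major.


Working:
A major scale: A B C# D E F# G#
Diatonic triad on degree 7 stacks scale notes 7, 2, 4: G# B D
G#→B = 3 semitones; G#→D = 6 semitones → diminished triad
= G# B D (diminished)


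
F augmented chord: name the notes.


Solution.
Augmented triad = root + major 3rd (4 semitones) + augmented 5th (8 semitones)
A triad on F stacks thirds, so the chord tones use letter names F-A-C
Root: F
Major 3rd above F: A
Augmented 5th above F: C#
Chord = F A C#


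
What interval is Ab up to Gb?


Reasoning:
Letter names: A → G spans 7 letter names → a 7th
Semitones: Ab → Gb = 10 half-steps
A 7th of 10 semitones is a minor 7th
= minor 7th


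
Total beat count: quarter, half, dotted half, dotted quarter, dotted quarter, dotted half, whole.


Step by step:
Beat values:
  quarter = 1 beat
  half = 2 beats
  dotted half = 3 beats
  dotted quarter = 1.5 beats
  dotted quarter = 1.5 beats
  dotted half = 3 beats
  whole = 4 beats
Sum = 1 + 2 + 3 + 1.5 + 1.5 + 3 + 4
= 16 beats


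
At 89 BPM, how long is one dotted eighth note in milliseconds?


Solution.
One quarter-note beat = 60000 / BPM = 60000 / 89 ms
Dotted eighth note = 3/4 × quarter note
Duration = 3/4 × 60000 / 89 = 45000 / 89
= 505.6 ms


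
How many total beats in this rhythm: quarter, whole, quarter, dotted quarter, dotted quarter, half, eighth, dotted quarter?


Beat values:
  quarter = 1 beat
  whole = 4 beats
  quarter = 1 beat
  dotted quarter = 1.5 beats
  dotted quarter = 1.5 beats
  half = 2 beats
  eighth = 0.5 beats
  dotted quarter = 1.5 beats
Sum = 1 + 4 + 1 + 1.5 + 1.5 + 2 + 0.5 + 1.5
= 13 beats


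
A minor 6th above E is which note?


A 6th spans 6 letter names, so from E we land on C
A minor 6th = 8 semitones above E
Spell C at that pitch: C
= C


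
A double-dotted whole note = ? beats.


Solution.
Base whole note = 4 beats
Dot 1 adds half the previous value: +2
Dot 2 adds half the previous value: +1
One double-dotted whole = 4 + 2 + 1 = 7
= 7 beats


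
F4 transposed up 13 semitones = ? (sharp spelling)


Reasoning:
F4: chromatic position 5 in octave 4 → absolute = 4×12 + 5 = 53
Transpose up 13: 53 + 13 = 66
66 = 5×12 + 6 → F# in octave 5
Result = F#5


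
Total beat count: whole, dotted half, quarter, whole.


Beat values:
  whole = 4 beats
  dotted half = 3 beats
  quarter = 1 beat
  whole = 4 beats
Sum = 4 + 3 + 1 + 4
= 12 beats


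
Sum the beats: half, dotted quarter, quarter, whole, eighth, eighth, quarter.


Solution.
Beat values:
  half = 2 beats
  dotted quarter = 1.5 beats
  quarter = 1 beat
  whole = 4 beats
  eighth = 0.5 beats
  eighth = 0.5 beats
  quarter = 1 beat
Sum = 2 + 1.5 + 1 + 4 + 0.5 + 0.5 + 1
= 10.5 beats


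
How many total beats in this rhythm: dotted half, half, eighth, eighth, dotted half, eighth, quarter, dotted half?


Solution.
Beat values:
  dotted half = 3 beats
  half = 2 beats
  eighth = 0.5 beats
  eighth = 0.5 beats
  dotted half = 3 beats
  eighth = 0.5 beats
  quarter = 1 beat
  dotted half = 3 beats
Sum = 3 + 2 + 0.5 + 0.5 + 3 + 0.5 + 1 + 3
= 13.5 beats


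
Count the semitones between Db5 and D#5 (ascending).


Step by step:
Absolute semitone position = octave×12 + chromatic position
Db5: 5×12 + 1 = 61
D#5: 5×12 + 3 = 63
Difference = 63 - 61 = 2
= 2 semitones


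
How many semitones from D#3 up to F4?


Working:
Absolute semitone position = octave×12 + chromatic position
D#3: 3×12 + 3 = 39
F4: 4×12 + 5 = 53
Difference = 53 - 39 = 14
= 14 semitones


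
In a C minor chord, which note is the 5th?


Minor triad = root + minor 3rd (3 semitones) + perfect 5th (7 semitones)
A triad on C stacks thirds, so the chord tones use letter names C-E-G
Root: C
Minor 3rd above C: Eb
Perfect 5th above C: G
The 5th = G


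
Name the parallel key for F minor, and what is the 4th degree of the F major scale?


Working:
Parallel keys share the same tonic but differ in mode
F minor → parallel is F major
F major scale: F G A Bb C D E
= F major; 4th degree = Bb


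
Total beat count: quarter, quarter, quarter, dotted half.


Step by step:
Beat values:
  quarter = 1 beat
  quarter = 1 beat
  quarter = 1 beat
  dotted half = 3 beats
Sum = 1 + 1 + 1 + 3
= 6 beats


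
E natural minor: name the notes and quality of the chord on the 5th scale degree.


Let's work it out.
E natural minor scale: E F# G A B C D
Diatonic triad on degree 5 stacks scale notes 5, 7, 2: B D F#
B→D = 3 semitones; B→F# = 7 semitones → minor triad
= B D F# (minor)


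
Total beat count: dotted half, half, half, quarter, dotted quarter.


Reasoning:
Beat values:
  dotted half = 3 beats
  half = 2 beats
  half = 2 beats
  quarter = 1 beat
  dotted quarter = 1.5 beats
Sum = 3 + 2 + 2 + 1 + 1.5
= 9.5 beats


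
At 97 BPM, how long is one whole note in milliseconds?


One quarter-note beat = 60000 / BPM = 60000 / 97 ms
Whole note = 4 × quarter note
Duration = 4 × 60000 / 97 = 240000 / 97
= 2474.2 ms


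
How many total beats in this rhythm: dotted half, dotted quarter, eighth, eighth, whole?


Step by step:
Beat values:
  dotted half = 3 beats
  dotted quarter = 1.5 beats
  eighth = 0.5 beats
  eighth = 0.5 beats
  whole = 4 beats
Sum = 3 + 1.5 + 0.5 + 0.5 + 4
= 9.5 beats


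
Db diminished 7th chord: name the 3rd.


Diminished 7th chord = root + minor 3rd + diminished 5th + diminished 7th
Seventh chords stack in thirds, so the letter names are D-F-A-C
Root: Db
Minor 3rd above Db: Fb
Diminished 5th above Db: Abb
Diminished 7th above Db: Cbb
The 3rd = Fb


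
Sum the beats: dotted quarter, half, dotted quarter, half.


Let's work it out.
Beat values:
  dotted quarter = 1.5 beats
  half = 2 beats
  dotted quarter = 1.5 beats
  half = 2 beats
Sum = 1.5 + 2 + 1.5 + 2
= 7 beats


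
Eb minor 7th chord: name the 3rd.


Let's work it out.
Minor 7th chord = root + minor 3rd + perfect 5th + minor 7th
Seventh chords stack in thirds, so the letter names are E-G-B-D
Root: Eb
Minor 3rd above Eb: Gb
Perfect 5th above Eb: Bb
Minor 7th above Eb: Db
The 3rd = Gb


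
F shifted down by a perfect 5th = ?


Reasoning:
perfect 5th: 5 letter names, 7 semitones
Letter: F - 4 → B
Pitch: F - 7 semitones, spelled as a B → Bb
= Bb


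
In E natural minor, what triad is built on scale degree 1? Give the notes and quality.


E natural minor scale: E F# G A B C D
Diatonic triad on degree 1 stacks scale notes 1, 3, 5: E G B
E→G = 3 semitones; E→B = 7 semitones → minor triad
= E G B (minor)


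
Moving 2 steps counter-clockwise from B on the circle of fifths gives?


Working:
Each counter-clockwise step moves down a perfect 5th (= up a perfect 4th)
From B: B → E → A
= A


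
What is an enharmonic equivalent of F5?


Solution.
Enharmonic notes sound the same pitch but are spelled with different letter names
F and Gbb name the same pitch class
= Gbb5


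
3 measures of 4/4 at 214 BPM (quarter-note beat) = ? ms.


Solution.
Quarter-note beat duration = 60000 / 214 ms
Beats per measure (4/4) = 4
One measure = 4 × 60000 / 214 = 240000 / 214 ms
3 measures = 3 × 240000 / 214 = 720000 / 214
= 3364.5 ms


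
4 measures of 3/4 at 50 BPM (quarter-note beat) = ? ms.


Quarter-note beat duration = 60000 / 50 ms
Beats per measure (3/4) = 3
One measure = 3 × 60000 / 50 = 180000 / 50 ms
4 measures = 4 × 180000 / 50 = 720000 / 50
= 14400.0 ms


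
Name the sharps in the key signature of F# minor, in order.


Reasoning:
Sharp minor keys follow the circle of fifths: A(0), E(1), B(2), F#(3), C#(4), G#(5), D#(6), A#(7)
F# minor has 3 sharps
Order of sharps: F# C# G# D# A# E# B# → first 3: F#, C#, G#
= F#, C#, G#


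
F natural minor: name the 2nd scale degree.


Let's work it out.
Natural minor scale pattern: W-H-W-W-H-W-W (2-1-2-2-1-2-2 semitones)
Starting from F:
  F + 2 semitones → G
  G + 1 semitone → Ab
  Ab + 2 semitones → Bb
  Bb + 2 semitones → C
  C + 1 semitone → Db
  Db + 2 semitones → Eb
  Eb + 2 semitones → F
Scale: F G Ab Bb C Db Eb
Degree 2 = G


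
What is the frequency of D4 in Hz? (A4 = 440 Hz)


f = 440 × 2^(n/12) where n = semitones from A4
D4: -7 semitones from A4
f = 440 × 2^(-7/12)
f = 293.66 Hz


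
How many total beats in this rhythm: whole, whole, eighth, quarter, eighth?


Step by step:
Beat values:
  whole = 4 beats
  whole = 4 beats
  eighth = 0.5 beats
  quarter = 1 beat
  eighth = 0.5 beats
Sum = 4 + 4 + 0.5 + 1 + 0.5
= 10 beats


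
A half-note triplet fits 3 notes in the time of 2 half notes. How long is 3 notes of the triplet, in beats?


Triplet: 3 notes occupy the space of 2 half notes
Space = 2 × 2 = 4 beats
Each triplet note = 4 / 3 = 4/3 beats
3 notes = 3 × 4/3 = 4
= 4 beats


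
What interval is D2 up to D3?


Letter names: D → D spans 8 letter names → an octave
Semitones: D2 → D3 = 12 half-steps
An octave of 12 semitones is a perfect octave
= perfect octave


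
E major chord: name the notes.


Reasoning:
Major triad = root + major 3rd (4 semitones) + perfect 5th (7 semitones)
A triad on E stacks thirds, so the chord tones use letter names E-G-B
Root: E
Major 3rd above E: G#
Perfect 5th above E: B
Chord = E G# B


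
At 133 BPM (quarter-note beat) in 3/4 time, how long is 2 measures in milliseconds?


Step by step:
Quarter-note beat duration = 60000 / 133 ms
Beats per measure (3/4) = 3
One measure = 3 × 60000 / 133 = 180000 / 133 ms
2 measures = 2 × 180000 / 133 = 360000 / 133
= 2706.8 ms


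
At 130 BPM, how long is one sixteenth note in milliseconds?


One quarter-note beat = 60000 / BPM = 60000 / 130 ms
Sixteenth note = 1/4 × quarter note
Duration = 1/4 × 60000 / 130 = 15000 / 130
= 115.4 ms


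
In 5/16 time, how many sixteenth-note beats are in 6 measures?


Time signature 5/16: the bottom number 16 means the sixteenth note gets one count
The top number 5 means 5 sixteenth-note beats per measure
Total = 5 × 6 measures
= 30 sixteenth-note beats


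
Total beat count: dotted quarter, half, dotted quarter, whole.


Solution.
Beat values:
  dotted quarter = 1.5 beats
  half = 2 beats
  dotted quarter = 1.5 beats
  whole = 4 beats
Sum = 1.5 + 2 + 1.5 + 4
= 9 beats


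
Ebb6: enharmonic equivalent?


Enharmonic notes sound the same pitch but are spelled with different letter names
Ebb and D name the same pitch class
= D6


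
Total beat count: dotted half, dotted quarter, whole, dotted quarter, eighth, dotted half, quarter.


Working:
Beat values:
  dotted half = 3 beats
  dotted quarter = 1.5 beats
  whole = 4 beats
  dotted quarter = 1.5 beats
  eighth = 0.5 beats
  dotted half = 3 beats
  quarter = 1 beat
Sum = 3 + 1.5 + 4 + 1.5 + 0.5 + 3 + 1
= 14.5 beats


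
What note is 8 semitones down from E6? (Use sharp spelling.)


E6: chromatic position 4 in octave 6 → absolute = 6×12 + 4 = 76
Transpose down 8: 76 - 8 = 68
68 = 5×12 + 8 → G# in octave 5
Result = G#5


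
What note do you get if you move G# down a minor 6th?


Working:
minor 6th: 6 letter names, 8 semitones
Letter: G - 5 → B
Pitch: G# - 8 semitones, spelled as a B → B#
= B#


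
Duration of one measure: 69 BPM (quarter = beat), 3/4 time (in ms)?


Quarter-note beat duration = 60000 / 69 ms
Beats per measure (3/4) = 3
One measure = 3 × 60000 / 69 = 180000 / 69 ms
= 2608.7 ms


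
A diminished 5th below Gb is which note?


Step by step:
A 5th spans 5 letter names, so from G we land on C
A diminished 5th = 6 semitones below Gb
Spell C at that pitch: C
= C


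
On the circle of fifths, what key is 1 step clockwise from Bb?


Each clockwise step on the circle of fifths moves up a perfect 5th
From Bb: Bb → F
= F


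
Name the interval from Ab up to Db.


Working:
Letter names: A → D spans 4 letter names → a 4th
Semitones: Ab → Db = 5 half-steps
A 4th of 5 semitones is a perfect 4th
= perfect 4th


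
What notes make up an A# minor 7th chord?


Solution.
Minor 7th chord = root + minor 3rd + perfect 5th + minor 7th
Seventh chords stack in thirds, so the letter names are A-C-E-G
Root: A#
Minor 3rd above A#: C#
Perfect 5th above A#: E#
Minor 7th above A#: G#
Chord = A# C# E# G#


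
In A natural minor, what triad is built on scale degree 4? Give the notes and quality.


A natural minor scale: A B C D E F G
Diatonic triad on degree 4 stacks scale notes 4, 6, 1: D F A
D→F = 3 semitones; D→A = 7 semitones → minor triad
= D F A (minor)


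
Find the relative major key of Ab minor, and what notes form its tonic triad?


Reasoning:
The relative major shares the key signature and is a minor 3rd above the minor tonic
A minor 3rd above Ab is Cb
→ relative major of Ab minor is Cb major
Tonic triad of Cb major = root + major 3rd + perfect 5th = Cb Eb Gb
= Cb major; triad = Cb Eb Gb


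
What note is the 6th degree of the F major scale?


Reasoning:
Major scale pattern: W-W-H-W-W-W-H (2-2-1-2-2-2-1 semitones)
Starting from F:
  F + 2 semitones → G
  G + 2 semitones → A
  A + 1 semitone → Bb
  Bb + 2 semitones → C
  C + 2 semitones → D
  D + 2 semitones → E
  E + 1 semitone → F
Scale: F G A Bb C D E
Degree 6 = D


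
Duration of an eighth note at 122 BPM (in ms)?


Working:
One quarter-note beat = 60000 / BPM = 60000 / 122 ms
Eighth note = 1/2 × quarter note
Duration = 1/2 × 60000 / 122 = 30000 / 122
= 245.9 ms


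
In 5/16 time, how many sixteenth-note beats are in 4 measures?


Reasoning:
Time signature 5/16: the bottom number 16 means the sixteenth note gets one count
The top number 5 means 5 sixteenth-note beats per measure
Total = 5 × 4 measures
= 20 sixteenth-note beats


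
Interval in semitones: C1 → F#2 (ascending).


Solution.
Absolute semitone position = octave×12 + chromatic position
C1: 1×12 + 0 = 12
F#2: 2×12 + 6 = 30
Difference = 30 - 12 = 18
= 18 semitones


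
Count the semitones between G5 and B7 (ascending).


Step by step:
Absolute semitone position = octave×12 + chromatic position
G5: 5×12 + 7 = 67
B7: 7×12 + 11 = 95
Difference = 95 - 67 = 28
= 28 semitones


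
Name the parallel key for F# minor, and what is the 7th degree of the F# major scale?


Working:
Parallel keys share the same tonic but differ in mode
F# minor → parallel is F# major
F# major scale: F# G# A# B C# D# E#
= F# major; 7th degree = E#


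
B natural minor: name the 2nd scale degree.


Natural minor scale pattern: W-H-W-W-H-W-W (2-1-2-2-1-2-2 semitones)
Starting from B:
  B + 2 semitones → C#
  C# + 1 semitone → D
  D + 2 semitones → E
  E + 2 semitones → F#
  F# + 1 semitone → G
  G + 2 semitones → A
  A + 2 semitones → B
Scale: B C# D E F# G A
Degree 2 = C#


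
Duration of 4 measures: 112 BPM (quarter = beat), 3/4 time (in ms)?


Let's work it out.
Quarter-note beat duration = 60000 / 112 ms
Beats per measure (3/4) = 3
One measure = 3 × 60000 / 112 = 180000 / 112 ms
4 measures = 4 × 180000 / 112 = 720000 / 112
= 6428.6 ms


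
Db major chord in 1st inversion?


Root position: Db F Ab
1st inversion: move root up an octave
Bass note: F
Notes (bottom to top) = F Ab Db


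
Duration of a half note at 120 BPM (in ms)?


One quarter-note beat = 60000 / BPM = 60000 / 120 ms
Half note = 2 × quarter note
Duration = 2 × 60000 / 120 = 120000 / 120
= 1000.0 ms


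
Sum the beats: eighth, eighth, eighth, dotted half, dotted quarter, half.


Solution.
Beat values:
  eighth = 0.5 beats
  eighth = 0.5 beats
  eighth = 0.5 beats
  dotted half = 3 beats
  dotted quarter = 1.5 beats
  half = 2 beats
Sum = 0.5 + 0.5 + 0.5 + 3 + 1.5 + 2
= 8 beats


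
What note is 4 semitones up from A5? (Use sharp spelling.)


Working:
A5: chromatic position 9 in octave 5 → absolute = 5×12 + 9 = 69
Transpose up 4: 69 + 4 = 73
73 = 6×12 + 1 → C# in octave 6
Result = C#6


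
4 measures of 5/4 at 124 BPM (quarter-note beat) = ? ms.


Quarter-note beat duration = 60000 / 124 ms
Beats per measure (5/4) = 5
One measure = 5 × 60000 / 124 = 300000 / 124 ms
4 measures = 4 × 300000 / 124 = 1200000 / 124
= 9677.4 ms


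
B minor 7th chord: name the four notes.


Reasoning:
Minor 7th chord = root + minor 3rd + perfect 5th + minor 7th
Seventh chords stack in thirds, so the letter names are B-D-F-A
Root: B
Minor 3rd above B: D
Perfect 5th above B: F#
Minor 7th above B: A
Chord = B D F# A


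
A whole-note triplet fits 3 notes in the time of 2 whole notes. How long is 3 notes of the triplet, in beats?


Solution.
Triplet: 3 notes occupy the space of 2 whole notes
Space = 2 × 4 = 8 beats
Each triplet note = 8 / 3 = 8/3 beats
3 notes = 3 × 8/3 = 8
= 8 beats


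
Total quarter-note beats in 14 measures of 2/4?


Step by step:
Time signature 2/4: the bottom number 4 means the quarter note gets one count
The top number 2 means 2 quarter-note beats per measure
Total = 2 × 14 measures
= 28 quarter-note beats
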